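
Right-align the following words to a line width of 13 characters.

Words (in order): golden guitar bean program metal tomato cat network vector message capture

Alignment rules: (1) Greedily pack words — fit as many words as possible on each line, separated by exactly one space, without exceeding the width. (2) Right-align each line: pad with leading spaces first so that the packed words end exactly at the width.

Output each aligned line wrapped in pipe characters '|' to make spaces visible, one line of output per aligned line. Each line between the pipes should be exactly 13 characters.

Line 1: ['golden', 'guitar'] (min_width=13, slack=0)
Line 2: ['bean', 'program'] (min_width=12, slack=1)
Line 3: ['metal', 'tomato'] (min_width=12, slack=1)
Line 4: ['cat', 'network'] (min_width=11, slack=2)
Line 5: ['vector'] (min_width=6, slack=7)
Line 6: ['message'] (min_width=7, slack=6)
Line 7: ['capture'] (min_width=7, slack=6)

Answer: |golden guitar|
| bean program|
| metal tomato|
|  cat network|
|       vector|
|      message|
|      capture|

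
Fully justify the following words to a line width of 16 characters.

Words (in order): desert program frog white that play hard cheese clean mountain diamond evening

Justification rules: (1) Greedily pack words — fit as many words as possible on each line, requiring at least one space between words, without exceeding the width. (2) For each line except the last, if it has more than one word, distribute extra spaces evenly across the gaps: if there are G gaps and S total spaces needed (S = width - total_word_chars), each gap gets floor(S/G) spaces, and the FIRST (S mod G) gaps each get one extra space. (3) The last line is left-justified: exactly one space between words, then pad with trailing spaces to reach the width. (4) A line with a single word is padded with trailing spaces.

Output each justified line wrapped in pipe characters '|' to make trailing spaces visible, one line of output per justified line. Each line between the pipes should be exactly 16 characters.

Answer: |desert   program|
|frog  white that|
|play hard cheese|
|clean   mountain|
|diamond evening |

Derivation:
Line 1: ['desert', 'program'] (min_width=14, slack=2)
Line 2: ['frog', 'white', 'that'] (min_width=15, slack=1)
Line 3: ['play', 'hard', 'cheese'] (min_width=16, slack=0)
Line 4: ['clean', 'mountain'] (min_width=14, slack=2)
Line 5: ['diamond', 'evening'] (min_width=15, slack=1)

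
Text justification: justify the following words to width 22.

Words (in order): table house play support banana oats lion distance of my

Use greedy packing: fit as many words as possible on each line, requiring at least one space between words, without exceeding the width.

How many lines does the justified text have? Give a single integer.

Answer: 3

Derivation:
Line 1: ['table', 'house', 'play'] (min_width=16, slack=6)
Line 2: ['support', 'banana', 'oats'] (min_width=19, slack=3)
Line 3: ['lion', 'distance', 'of', 'my'] (min_width=19, slack=3)
Total lines: 3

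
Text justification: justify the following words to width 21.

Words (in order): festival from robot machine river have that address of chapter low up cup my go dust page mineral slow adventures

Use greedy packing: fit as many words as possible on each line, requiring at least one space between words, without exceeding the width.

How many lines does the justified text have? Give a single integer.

Line 1: ['festival', 'from', 'robot'] (min_width=19, slack=2)
Line 2: ['machine', 'river', 'have'] (min_width=18, slack=3)
Line 3: ['that', 'address', 'of'] (min_width=15, slack=6)
Line 4: ['chapter', 'low', 'up', 'cup', 'my'] (min_width=21, slack=0)
Line 5: ['go', 'dust', 'page', 'mineral'] (min_width=20, slack=1)
Line 6: ['slow', 'adventures'] (min_width=15, slack=6)
Total lines: 6

Answer: 6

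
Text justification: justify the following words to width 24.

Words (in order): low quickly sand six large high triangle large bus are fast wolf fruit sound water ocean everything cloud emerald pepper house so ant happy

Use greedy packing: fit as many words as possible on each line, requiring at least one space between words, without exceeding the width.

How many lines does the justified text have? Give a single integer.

Line 1: ['low', 'quickly', 'sand', 'six'] (min_width=20, slack=4)
Line 2: ['large', 'high', 'triangle'] (min_width=19, slack=5)
Line 3: ['large', 'bus', 'are', 'fast', 'wolf'] (min_width=23, slack=1)
Line 4: ['fruit', 'sound', 'water', 'ocean'] (min_width=23, slack=1)
Line 5: ['everything', 'cloud', 'emerald'] (min_width=24, slack=0)
Line 6: ['pepper', 'house', 'so', 'ant'] (min_width=19, slack=5)
Line 7: ['happy'] (min_width=5, slack=19)
Total lines: 7

Answer: 7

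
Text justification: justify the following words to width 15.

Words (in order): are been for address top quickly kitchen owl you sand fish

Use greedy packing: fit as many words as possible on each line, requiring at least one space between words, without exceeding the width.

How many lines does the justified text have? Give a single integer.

Line 1: ['are', 'been', 'for'] (min_width=12, slack=3)
Line 2: ['address', 'top'] (min_width=11, slack=4)
Line 3: ['quickly', 'kitchen'] (min_width=15, slack=0)
Line 4: ['owl', 'you', 'sand'] (min_width=12, slack=3)
Line 5: ['fish'] (min_width=4, slack=11)
Total lines: 5

Answer: 5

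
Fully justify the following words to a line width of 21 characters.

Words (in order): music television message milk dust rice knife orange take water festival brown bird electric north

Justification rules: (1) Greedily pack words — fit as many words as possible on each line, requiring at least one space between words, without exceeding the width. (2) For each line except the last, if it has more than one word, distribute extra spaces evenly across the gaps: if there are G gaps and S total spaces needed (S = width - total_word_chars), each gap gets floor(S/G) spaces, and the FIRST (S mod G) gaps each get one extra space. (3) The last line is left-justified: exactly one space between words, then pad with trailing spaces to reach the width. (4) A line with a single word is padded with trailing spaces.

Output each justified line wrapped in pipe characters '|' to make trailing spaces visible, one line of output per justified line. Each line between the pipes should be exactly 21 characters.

Line 1: ['music', 'television'] (min_width=16, slack=5)
Line 2: ['message', 'milk', 'dust'] (min_width=17, slack=4)
Line 3: ['rice', 'knife', 'orange'] (min_width=17, slack=4)
Line 4: ['take', 'water', 'festival'] (min_width=19, slack=2)
Line 5: ['brown', 'bird', 'electric'] (min_width=19, slack=2)
Line 6: ['north'] (min_width=5, slack=16)

Answer: |music      television|
|message   milk   dust|
|rice   knife   orange|
|take  water  festival|
|brown  bird  electric|
|north                |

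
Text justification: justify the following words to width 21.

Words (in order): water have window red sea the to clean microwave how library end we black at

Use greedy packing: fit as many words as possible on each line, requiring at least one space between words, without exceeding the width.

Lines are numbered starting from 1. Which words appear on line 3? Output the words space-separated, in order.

Line 1: ['water', 'have', 'window', 'red'] (min_width=21, slack=0)
Line 2: ['sea', 'the', 'to', 'clean'] (min_width=16, slack=5)
Line 3: ['microwave', 'how', 'library'] (min_width=21, slack=0)
Line 4: ['end', 'we', 'black', 'at'] (min_width=15, slack=6)

Answer: microwave how library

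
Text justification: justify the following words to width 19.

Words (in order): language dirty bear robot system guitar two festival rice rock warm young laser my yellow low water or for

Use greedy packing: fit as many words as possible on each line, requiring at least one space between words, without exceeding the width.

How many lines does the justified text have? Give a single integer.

Answer: 6

Derivation:
Line 1: ['language', 'dirty', 'bear'] (min_width=19, slack=0)
Line 2: ['robot', 'system', 'guitar'] (min_width=19, slack=0)
Line 3: ['two', 'festival', 'rice'] (min_width=17, slack=2)
Line 4: ['rock', 'warm', 'young'] (min_width=15, slack=4)
Line 5: ['laser', 'my', 'yellow', 'low'] (min_width=19, slack=0)
Line 6: ['water', 'or', 'for'] (min_width=12, slack=7)
Total lines: 6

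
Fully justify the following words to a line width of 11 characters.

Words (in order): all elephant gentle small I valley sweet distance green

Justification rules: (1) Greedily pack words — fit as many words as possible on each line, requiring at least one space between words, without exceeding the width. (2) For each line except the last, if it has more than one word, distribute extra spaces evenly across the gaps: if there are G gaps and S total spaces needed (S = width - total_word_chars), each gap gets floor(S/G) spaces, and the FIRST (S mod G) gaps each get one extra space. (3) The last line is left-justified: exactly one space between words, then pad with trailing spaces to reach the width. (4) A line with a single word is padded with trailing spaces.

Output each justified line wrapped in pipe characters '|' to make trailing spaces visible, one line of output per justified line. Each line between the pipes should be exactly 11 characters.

Answer: |all        |
|elephant   |
|gentle     |
|small     I|
|valley     |
|sweet      |
|distance   |
|green      |

Derivation:
Line 1: ['all'] (min_width=3, slack=8)
Line 2: ['elephant'] (min_width=8, slack=3)
Line 3: ['gentle'] (min_width=6, slack=5)
Line 4: ['small', 'I'] (min_width=7, slack=4)
Line 5: ['valley'] (min_width=6, slack=5)
Line 6: ['sweet'] (min_width=5, slack=6)
Line 7: ['distance'] (min_width=8, slack=3)
Line 8: ['green'] (min_width=5, slack=6)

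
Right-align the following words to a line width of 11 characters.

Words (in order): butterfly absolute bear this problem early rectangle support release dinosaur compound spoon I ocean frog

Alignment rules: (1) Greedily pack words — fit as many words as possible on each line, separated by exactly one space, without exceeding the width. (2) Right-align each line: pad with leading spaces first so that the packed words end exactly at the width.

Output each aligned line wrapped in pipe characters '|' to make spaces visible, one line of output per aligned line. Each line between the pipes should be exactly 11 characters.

Line 1: ['butterfly'] (min_width=9, slack=2)
Line 2: ['absolute'] (min_width=8, slack=3)
Line 3: ['bear', 'this'] (min_width=9, slack=2)
Line 4: ['problem'] (min_width=7, slack=4)
Line 5: ['early'] (min_width=5, slack=6)
Line 6: ['rectangle'] (min_width=9, slack=2)
Line 7: ['support'] (min_width=7, slack=4)
Line 8: ['release'] (min_width=7, slack=4)
Line 9: ['dinosaur'] (min_width=8, slack=3)
Line 10: ['compound'] (min_width=8, slack=3)
Line 11: ['spoon', 'I'] (min_width=7, slack=4)
Line 12: ['ocean', 'frog'] (min_width=10, slack=1)

Answer: |  butterfly|
|   absolute|
|  bear this|
|    problem|
|      early|
|  rectangle|
|    support|
|    release|
|   dinosaur|
|   compound|
|    spoon I|
| ocean frog|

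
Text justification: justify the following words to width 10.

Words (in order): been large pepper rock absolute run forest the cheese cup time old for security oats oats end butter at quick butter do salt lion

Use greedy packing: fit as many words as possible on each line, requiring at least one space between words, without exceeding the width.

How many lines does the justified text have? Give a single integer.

Answer: 14

Derivation:
Line 1: ['been', 'large'] (min_width=10, slack=0)
Line 2: ['pepper'] (min_width=6, slack=4)
Line 3: ['rock'] (min_width=4, slack=6)
Line 4: ['absolute'] (min_width=8, slack=2)
Line 5: ['run', 'forest'] (min_width=10, slack=0)
Line 6: ['the', 'cheese'] (min_width=10, slack=0)
Line 7: ['cup', 'time'] (min_width=8, slack=2)
Line 8: ['old', 'for'] (min_width=7, slack=3)
Line 9: ['security'] (min_width=8, slack=2)
Line 10: ['oats', 'oats'] (min_width=9, slack=1)
Line 11: ['end', 'butter'] (min_width=10, slack=0)
Line 12: ['at', 'quick'] (min_width=8, slack=2)
Line 13: ['butter', 'do'] (min_width=9, slack=1)
Line 14: ['salt', 'lion'] (min_width=9, slack=1)
Total lines: 14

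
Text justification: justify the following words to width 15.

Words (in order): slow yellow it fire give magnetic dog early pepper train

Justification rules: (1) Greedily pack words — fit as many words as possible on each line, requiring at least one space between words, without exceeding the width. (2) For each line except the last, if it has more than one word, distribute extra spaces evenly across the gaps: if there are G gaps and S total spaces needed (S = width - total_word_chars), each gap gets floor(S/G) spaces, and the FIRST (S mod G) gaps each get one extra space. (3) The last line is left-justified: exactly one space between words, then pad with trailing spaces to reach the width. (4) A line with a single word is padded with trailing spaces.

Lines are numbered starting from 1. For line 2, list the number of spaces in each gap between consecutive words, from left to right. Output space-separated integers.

Answer: 7

Derivation:
Line 1: ['slow', 'yellow', 'it'] (min_width=14, slack=1)
Line 2: ['fire', 'give'] (min_width=9, slack=6)
Line 3: ['magnetic', 'dog'] (min_width=12, slack=3)
Line 4: ['early', 'pepper'] (min_width=12, slack=3)
Line 5: ['train'] (min_width=5, slack=10)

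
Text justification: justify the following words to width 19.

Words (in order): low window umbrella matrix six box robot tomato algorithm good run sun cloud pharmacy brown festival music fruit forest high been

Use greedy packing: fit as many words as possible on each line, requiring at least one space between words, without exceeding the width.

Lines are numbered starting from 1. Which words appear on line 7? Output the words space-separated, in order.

Answer: music fruit forest

Derivation:
Line 1: ['low', 'window', 'umbrella'] (min_width=19, slack=0)
Line 2: ['matrix', 'six', 'box'] (min_width=14, slack=5)
Line 3: ['robot', 'tomato'] (min_width=12, slack=7)
Line 4: ['algorithm', 'good', 'run'] (min_width=18, slack=1)
Line 5: ['sun', 'cloud', 'pharmacy'] (min_width=18, slack=1)
Line 6: ['brown', 'festival'] (min_width=14, slack=5)
Line 7: ['music', 'fruit', 'forest'] (min_width=18, slack=1)
Line 8: ['high', 'been'] (min_width=9, slack=10)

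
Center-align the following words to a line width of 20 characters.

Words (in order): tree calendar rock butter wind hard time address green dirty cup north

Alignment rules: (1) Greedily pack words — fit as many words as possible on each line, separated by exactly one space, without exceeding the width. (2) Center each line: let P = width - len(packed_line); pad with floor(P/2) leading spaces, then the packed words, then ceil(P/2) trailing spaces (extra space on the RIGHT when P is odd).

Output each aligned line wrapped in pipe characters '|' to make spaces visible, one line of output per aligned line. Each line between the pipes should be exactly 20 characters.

Line 1: ['tree', 'calendar', 'rock'] (min_width=18, slack=2)
Line 2: ['butter', 'wind', 'hard'] (min_width=16, slack=4)
Line 3: ['time', 'address', 'green'] (min_width=18, slack=2)
Line 4: ['dirty', 'cup', 'north'] (min_width=15, slack=5)

Answer: | tree calendar rock |
|  butter wind hard  |
| time address green |
|  dirty cup north   |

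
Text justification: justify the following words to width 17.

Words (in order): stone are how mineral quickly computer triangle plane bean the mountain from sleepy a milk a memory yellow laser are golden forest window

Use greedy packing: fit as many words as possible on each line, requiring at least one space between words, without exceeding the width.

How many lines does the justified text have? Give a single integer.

Line 1: ['stone', 'are', 'how'] (min_width=13, slack=4)
Line 2: ['mineral', 'quickly'] (min_width=15, slack=2)
Line 3: ['computer', 'triangle'] (min_width=17, slack=0)
Line 4: ['plane', 'bean', 'the'] (min_width=14, slack=3)
Line 5: ['mountain', 'from'] (min_width=13, slack=4)
Line 6: ['sleepy', 'a', 'milk', 'a'] (min_width=15, slack=2)
Line 7: ['memory', 'yellow'] (min_width=13, slack=4)
Line 8: ['laser', 'are', 'golden'] (min_width=16, slack=1)
Line 9: ['forest', 'window'] (min_width=13, slack=4)
Total lines: 9

Answer: 9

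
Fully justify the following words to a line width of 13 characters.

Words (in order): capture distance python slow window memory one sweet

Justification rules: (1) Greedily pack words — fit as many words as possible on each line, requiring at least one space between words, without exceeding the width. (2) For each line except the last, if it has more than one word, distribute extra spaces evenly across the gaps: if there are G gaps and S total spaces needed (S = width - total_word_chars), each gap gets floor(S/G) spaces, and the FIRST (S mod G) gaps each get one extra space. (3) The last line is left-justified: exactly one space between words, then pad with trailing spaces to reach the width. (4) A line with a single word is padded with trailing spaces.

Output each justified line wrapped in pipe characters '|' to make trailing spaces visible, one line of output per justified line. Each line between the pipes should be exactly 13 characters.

Line 1: ['capture'] (min_width=7, slack=6)
Line 2: ['distance'] (min_width=8, slack=5)
Line 3: ['python', 'slow'] (min_width=11, slack=2)
Line 4: ['window', 'memory'] (min_width=13, slack=0)
Line 5: ['one', 'sweet'] (min_width=9, slack=4)

Answer: |capture      |
|distance     |
|python   slow|
|window memory|
|one sweet    |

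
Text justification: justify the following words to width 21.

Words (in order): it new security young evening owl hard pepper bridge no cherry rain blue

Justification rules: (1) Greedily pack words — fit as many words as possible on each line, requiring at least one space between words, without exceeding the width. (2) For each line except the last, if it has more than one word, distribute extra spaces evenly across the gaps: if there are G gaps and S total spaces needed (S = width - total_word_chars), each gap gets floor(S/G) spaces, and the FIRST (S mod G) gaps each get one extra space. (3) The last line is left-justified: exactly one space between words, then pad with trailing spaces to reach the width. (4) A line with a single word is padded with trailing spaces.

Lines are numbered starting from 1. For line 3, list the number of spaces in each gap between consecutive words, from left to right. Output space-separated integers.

Line 1: ['it', 'new', 'security', 'young'] (min_width=21, slack=0)
Line 2: ['evening', 'owl', 'hard'] (min_width=16, slack=5)
Line 3: ['pepper', 'bridge', 'no'] (min_width=16, slack=5)
Line 4: ['cherry', 'rain', 'blue'] (min_width=16, slack=5)

Answer: 4 3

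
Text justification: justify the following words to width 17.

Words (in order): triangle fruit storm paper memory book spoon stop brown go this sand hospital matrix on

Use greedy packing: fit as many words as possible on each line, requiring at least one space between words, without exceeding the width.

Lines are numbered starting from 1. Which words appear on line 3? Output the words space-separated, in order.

Answer: memory book spoon

Derivation:
Line 1: ['triangle', 'fruit'] (min_width=14, slack=3)
Line 2: ['storm', 'paper'] (min_width=11, slack=6)
Line 3: ['memory', 'book', 'spoon'] (min_width=17, slack=0)
Line 4: ['stop', 'brown', 'go'] (min_width=13, slack=4)
Line 5: ['this', 'sand'] (min_width=9, slack=8)
Line 6: ['hospital', 'matrix'] (min_width=15, slack=2)
Line 7: ['on'] (min_width=2, slack=15)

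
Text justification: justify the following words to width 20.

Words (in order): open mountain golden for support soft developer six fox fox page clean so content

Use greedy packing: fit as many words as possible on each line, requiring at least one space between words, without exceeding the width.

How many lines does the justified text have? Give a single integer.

Answer: 5

Derivation:
Line 1: ['open', 'mountain', 'golden'] (min_width=20, slack=0)
Line 2: ['for', 'support', 'soft'] (min_width=16, slack=4)
Line 3: ['developer', 'six', 'fox'] (min_width=17, slack=3)
Line 4: ['fox', 'page', 'clean', 'so'] (min_width=17, slack=3)
Line 5: ['content'] (min_width=7, slack=13)
Total lines: 5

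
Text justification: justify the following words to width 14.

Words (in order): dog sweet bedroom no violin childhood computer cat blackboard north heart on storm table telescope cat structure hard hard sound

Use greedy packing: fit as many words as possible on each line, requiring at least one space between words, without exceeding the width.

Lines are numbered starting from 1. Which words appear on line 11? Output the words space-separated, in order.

Answer: hard sound

Derivation:
Line 1: ['dog', 'sweet'] (min_width=9, slack=5)
Line 2: ['bedroom', 'no'] (min_width=10, slack=4)
Line 3: ['violin'] (min_width=6, slack=8)
Line 4: ['childhood'] (min_width=9, slack=5)
Line 5: ['computer', 'cat'] (min_width=12, slack=2)
Line 6: ['blackboard'] (min_width=10, slack=4)
Line 7: ['north', 'heart', 'on'] (min_width=14, slack=0)
Line 8: ['storm', 'table'] (min_width=11, slack=3)
Line 9: ['telescope', 'cat'] (min_width=13, slack=1)
Line 10: ['structure', 'hard'] (min_width=14, slack=0)
Line 11: ['hard', 'sound'] (min_width=10, slack=4)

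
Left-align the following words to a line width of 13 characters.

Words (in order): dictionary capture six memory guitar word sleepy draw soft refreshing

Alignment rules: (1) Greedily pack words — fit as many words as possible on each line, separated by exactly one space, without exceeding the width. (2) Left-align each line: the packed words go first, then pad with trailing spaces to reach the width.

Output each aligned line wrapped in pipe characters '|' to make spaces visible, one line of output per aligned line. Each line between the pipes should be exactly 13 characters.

Line 1: ['dictionary'] (min_width=10, slack=3)
Line 2: ['capture', 'six'] (min_width=11, slack=2)
Line 3: ['memory', 'guitar'] (min_width=13, slack=0)
Line 4: ['word', 'sleepy'] (min_width=11, slack=2)
Line 5: ['draw', 'soft'] (min_width=9, slack=4)
Line 6: ['refreshing'] (min_width=10, slack=3)

Answer: |dictionary   |
|capture six  |
|memory guitar|
|word sleepy  |
|draw soft    |
|refreshing   |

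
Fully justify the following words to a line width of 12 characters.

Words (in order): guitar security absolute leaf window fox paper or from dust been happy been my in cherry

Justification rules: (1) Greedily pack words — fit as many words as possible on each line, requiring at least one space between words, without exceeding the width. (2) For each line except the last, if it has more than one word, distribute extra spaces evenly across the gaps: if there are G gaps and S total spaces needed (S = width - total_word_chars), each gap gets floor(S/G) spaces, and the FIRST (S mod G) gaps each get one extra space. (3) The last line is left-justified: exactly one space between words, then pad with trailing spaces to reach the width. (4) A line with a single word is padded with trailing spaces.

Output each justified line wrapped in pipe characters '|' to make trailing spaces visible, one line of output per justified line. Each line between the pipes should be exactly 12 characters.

Line 1: ['guitar'] (min_width=6, slack=6)
Line 2: ['security'] (min_width=8, slack=4)
Line 3: ['absolute'] (min_width=8, slack=4)
Line 4: ['leaf', 'window'] (min_width=11, slack=1)
Line 5: ['fox', 'paper', 'or'] (min_width=12, slack=0)
Line 6: ['from', 'dust'] (min_width=9, slack=3)
Line 7: ['been', 'happy'] (min_width=10, slack=2)
Line 8: ['been', 'my', 'in'] (min_width=10, slack=2)
Line 9: ['cherry'] (min_width=6, slack=6)

Answer: |guitar      |
|security    |
|absolute    |
|leaf  window|
|fox paper or|
|from    dust|
|been   happy|
|been  my  in|
|cherry      |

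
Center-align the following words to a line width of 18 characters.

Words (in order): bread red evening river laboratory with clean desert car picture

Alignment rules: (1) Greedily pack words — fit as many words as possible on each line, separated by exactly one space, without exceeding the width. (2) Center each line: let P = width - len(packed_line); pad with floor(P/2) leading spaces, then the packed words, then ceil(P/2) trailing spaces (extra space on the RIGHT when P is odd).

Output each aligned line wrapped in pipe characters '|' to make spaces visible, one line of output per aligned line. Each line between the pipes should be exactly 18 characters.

Line 1: ['bread', 'red', 'evening'] (min_width=17, slack=1)
Line 2: ['river', 'laboratory'] (min_width=16, slack=2)
Line 3: ['with', 'clean', 'desert'] (min_width=17, slack=1)
Line 4: ['car', 'picture'] (min_width=11, slack=7)

Answer: |bread red evening |
| river laboratory |
|with clean desert |
|   car picture    |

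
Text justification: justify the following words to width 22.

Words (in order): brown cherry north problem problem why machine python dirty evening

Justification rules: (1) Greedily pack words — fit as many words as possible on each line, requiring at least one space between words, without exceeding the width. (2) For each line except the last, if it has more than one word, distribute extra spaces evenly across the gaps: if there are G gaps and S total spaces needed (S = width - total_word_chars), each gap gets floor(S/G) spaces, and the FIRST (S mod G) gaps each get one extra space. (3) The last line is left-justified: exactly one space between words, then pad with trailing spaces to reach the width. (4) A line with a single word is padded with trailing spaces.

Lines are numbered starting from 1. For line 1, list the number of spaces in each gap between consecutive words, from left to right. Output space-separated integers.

Answer: 3 3

Derivation:
Line 1: ['brown', 'cherry', 'north'] (min_width=18, slack=4)
Line 2: ['problem', 'problem', 'why'] (min_width=19, slack=3)
Line 3: ['machine', 'python', 'dirty'] (min_width=20, slack=2)
Line 4: ['evening'] (min_width=7, slack=15)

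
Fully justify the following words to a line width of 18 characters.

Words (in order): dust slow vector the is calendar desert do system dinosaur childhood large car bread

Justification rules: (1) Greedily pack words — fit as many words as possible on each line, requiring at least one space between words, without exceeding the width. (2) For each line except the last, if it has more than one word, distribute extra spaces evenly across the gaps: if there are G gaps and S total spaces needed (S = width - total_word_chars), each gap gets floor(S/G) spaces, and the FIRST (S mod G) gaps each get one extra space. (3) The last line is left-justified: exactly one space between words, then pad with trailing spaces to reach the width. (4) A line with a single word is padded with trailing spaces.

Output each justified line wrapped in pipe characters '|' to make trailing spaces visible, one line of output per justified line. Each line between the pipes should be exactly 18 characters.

Line 1: ['dust', 'slow', 'vector'] (min_width=16, slack=2)
Line 2: ['the', 'is', 'calendar'] (min_width=15, slack=3)
Line 3: ['desert', 'do', 'system'] (min_width=16, slack=2)
Line 4: ['dinosaur', 'childhood'] (min_width=18, slack=0)
Line 5: ['large', 'car', 'bread'] (min_width=15, slack=3)

Answer: |dust  slow  vector|
|the   is  calendar|
|desert  do  system|
|dinosaur childhood|
|large car bread   |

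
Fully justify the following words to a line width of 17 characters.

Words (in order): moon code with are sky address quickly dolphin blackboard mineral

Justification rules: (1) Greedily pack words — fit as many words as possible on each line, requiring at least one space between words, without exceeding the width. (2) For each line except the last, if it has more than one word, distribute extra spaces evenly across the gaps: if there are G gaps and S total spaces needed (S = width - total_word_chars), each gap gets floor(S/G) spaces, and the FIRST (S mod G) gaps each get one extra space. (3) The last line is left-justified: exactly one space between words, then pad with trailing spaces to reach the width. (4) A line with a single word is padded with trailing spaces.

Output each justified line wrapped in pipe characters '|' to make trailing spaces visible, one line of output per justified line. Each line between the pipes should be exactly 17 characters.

Answer: |moon   code  with|
|are  sky  address|
|quickly   dolphin|
|blackboard       |
|mineral          |

Derivation:
Line 1: ['moon', 'code', 'with'] (min_width=14, slack=3)
Line 2: ['are', 'sky', 'address'] (min_width=15, slack=2)
Line 3: ['quickly', 'dolphin'] (min_width=15, slack=2)
Line 4: ['blackboard'] (min_width=10, slack=7)
Line 5: ['mineral'] (min_width=7, slack=10)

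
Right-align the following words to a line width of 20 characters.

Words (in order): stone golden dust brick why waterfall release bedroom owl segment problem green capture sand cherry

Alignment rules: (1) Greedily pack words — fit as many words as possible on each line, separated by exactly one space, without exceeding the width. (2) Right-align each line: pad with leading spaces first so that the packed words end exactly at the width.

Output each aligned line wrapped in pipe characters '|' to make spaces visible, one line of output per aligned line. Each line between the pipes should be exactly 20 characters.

Answer: |   stone golden dust|
| brick why waterfall|
| release bedroom owl|
|     segment problem|
|  green capture sand|
|              cherry|

Derivation:
Line 1: ['stone', 'golden', 'dust'] (min_width=17, slack=3)
Line 2: ['brick', 'why', 'waterfall'] (min_width=19, slack=1)
Line 3: ['release', 'bedroom', 'owl'] (min_width=19, slack=1)
Line 4: ['segment', 'problem'] (min_width=15, slack=5)
Line 5: ['green', 'capture', 'sand'] (min_width=18, slack=2)
Line 6: ['cherry'] (min_width=6, slack=14)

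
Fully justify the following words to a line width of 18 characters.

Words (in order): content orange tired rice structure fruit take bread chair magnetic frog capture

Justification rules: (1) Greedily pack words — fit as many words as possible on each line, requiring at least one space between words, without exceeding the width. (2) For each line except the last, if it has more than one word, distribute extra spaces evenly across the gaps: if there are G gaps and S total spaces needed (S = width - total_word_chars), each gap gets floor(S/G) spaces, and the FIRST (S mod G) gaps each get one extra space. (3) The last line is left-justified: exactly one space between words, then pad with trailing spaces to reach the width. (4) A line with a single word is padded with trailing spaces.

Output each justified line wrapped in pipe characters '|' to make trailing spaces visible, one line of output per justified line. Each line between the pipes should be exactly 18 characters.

Line 1: ['content', 'orange'] (min_width=14, slack=4)
Line 2: ['tired', 'rice'] (min_width=10, slack=8)
Line 3: ['structure', 'fruit'] (min_width=15, slack=3)
Line 4: ['take', 'bread', 'chair'] (min_width=16, slack=2)
Line 5: ['magnetic', 'frog'] (min_width=13, slack=5)
Line 6: ['capture'] (min_width=7, slack=11)

Answer: |content     orange|
|tired         rice|
|structure    fruit|
|take  bread  chair|
|magnetic      frog|
|capture           |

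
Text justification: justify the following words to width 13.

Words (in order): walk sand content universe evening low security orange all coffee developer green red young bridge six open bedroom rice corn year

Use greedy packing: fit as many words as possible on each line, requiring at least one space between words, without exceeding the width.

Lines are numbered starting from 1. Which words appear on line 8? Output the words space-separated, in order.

Line 1: ['walk', 'sand'] (min_width=9, slack=4)
Line 2: ['content'] (min_width=7, slack=6)
Line 3: ['universe'] (min_width=8, slack=5)
Line 4: ['evening', 'low'] (min_width=11, slack=2)
Line 5: ['security'] (min_width=8, slack=5)
Line 6: ['orange', 'all'] (min_width=10, slack=3)
Line 7: ['coffee'] (min_width=6, slack=7)
Line 8: ['developer'] (min_width=9, slack=4)
Line 9: ['green', 'red'] (min_width=9, slack=4)
Line 10: ['young', 'bridge'] (min_width=12, slack=1)
Line 11: ['six', 'open'] (min_width=8, slack=5)
Line 12: ['bedroom', 'rice'] (min_width=12, slack=1)
Line 13: ['corn', 'year'] (min_width=9, slack=4)

Answer: developer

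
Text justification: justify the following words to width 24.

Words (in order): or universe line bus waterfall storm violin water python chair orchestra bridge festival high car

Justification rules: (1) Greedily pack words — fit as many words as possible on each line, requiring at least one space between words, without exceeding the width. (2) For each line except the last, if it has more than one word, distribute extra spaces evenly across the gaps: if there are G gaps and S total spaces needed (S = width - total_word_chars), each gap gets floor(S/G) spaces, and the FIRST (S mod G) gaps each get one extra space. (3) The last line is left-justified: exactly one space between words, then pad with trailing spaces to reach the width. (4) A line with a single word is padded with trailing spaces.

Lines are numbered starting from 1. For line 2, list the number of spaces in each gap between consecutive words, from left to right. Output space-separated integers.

Line 1: ['or', 'universe', 'line', 'bus'] (min_width=20, slack=4)
Line 2: ['waterfall', 'storm', 'violin'] (min_width=22, slack=2)
Line 3: ['water', 'python', 'chair'] (min_width=18, slack=6)
Line 4: ['orchestra', 'bridge'] (min_width=16, slack=8)
Line 5: ['festival', 'high', 'car'] (min_width=17, slack=7)

Answer: 2 2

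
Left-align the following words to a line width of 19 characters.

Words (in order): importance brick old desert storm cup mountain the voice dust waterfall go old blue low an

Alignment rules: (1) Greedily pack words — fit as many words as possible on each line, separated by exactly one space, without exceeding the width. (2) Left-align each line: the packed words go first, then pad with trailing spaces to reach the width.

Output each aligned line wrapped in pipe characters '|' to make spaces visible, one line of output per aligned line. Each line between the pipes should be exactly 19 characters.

Answer: |importance brick   |
|old desert storm   |
|cup mountain the   |
|voice dust         |
|waterfall go old   |
|blue low an        |

Derivation:
Line 1: ['importance', 'brick'] (min_width=16, slack=3)
Line 2: ['old', 'desert', 'storm'] (min_width=16, slack=3)
Line 3: ['cup', 'mountain', 'the'] (min_width=16, slack=3)
Line 4: ['voice', 'dust'] (min_width=10, slack=9)
Line 5: ['waterfall', 'go', 'old'] (min_width=16, slack=3)
Line 6: ['blue', 'low', 'an'] (min_width=11, slack=8)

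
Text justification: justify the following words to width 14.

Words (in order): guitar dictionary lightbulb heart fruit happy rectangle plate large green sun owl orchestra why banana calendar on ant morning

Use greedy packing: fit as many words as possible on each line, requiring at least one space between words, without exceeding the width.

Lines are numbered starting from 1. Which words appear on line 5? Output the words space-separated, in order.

Answer: happy

Derivation:
Line 1: ['guitar'] (min_width=6, slack=8)
Line 2: ['dictionary'] (min_width=10, slack=4)
Line 3: ['lightbulb'] (min_width=9, slack=5)
Line 4: ['heart', 'fruit'] (min_width=11, slack=3)
Line 5: ['happy'] (min_width=5, slack=9)
Line 6: ['rectangle'] (min_width=9, slack=5)
Line 7: ['plate', 'large'] (min_width=11, slack=3)
Line 8: ['green', 'sun', 'owl'] (min_width=13, slack=1)
Line 9: ['orchestra', 'why'] (min_width=13, slack=1)
Line 10: ['banana'] (min_width=6, slack=8)
Line 11: ['calendar', 'on'] (min_width=11, slack=3)
Line 12: ['ant', 'morning'] (min_width=11, slack=3)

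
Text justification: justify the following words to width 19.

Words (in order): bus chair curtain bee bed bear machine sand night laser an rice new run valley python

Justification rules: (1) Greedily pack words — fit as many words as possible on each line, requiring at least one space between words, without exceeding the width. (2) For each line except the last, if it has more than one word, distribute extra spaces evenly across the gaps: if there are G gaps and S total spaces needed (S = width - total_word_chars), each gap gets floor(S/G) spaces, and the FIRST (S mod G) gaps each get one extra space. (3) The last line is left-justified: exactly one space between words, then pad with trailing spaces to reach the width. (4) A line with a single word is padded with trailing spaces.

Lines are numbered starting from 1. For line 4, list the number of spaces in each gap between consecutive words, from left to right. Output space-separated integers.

Answer: 2 2 1

Derivation:
Line 1: ['bus', 'chair', 'curtain'] (min_width=17, slack=2)
Line 2: ['bee', 'bed', 'bear'] (min_width=12, slack=7)
Line 3: ['machine', 'sand', 'night'] (min_width=18, slack=1)
Line 4: ['laser', 'an', 'rice', 'new'] (min_width=17, slack=2)
Line 5: ['run', 'valley', 'python'] (min_width=17, slack=2)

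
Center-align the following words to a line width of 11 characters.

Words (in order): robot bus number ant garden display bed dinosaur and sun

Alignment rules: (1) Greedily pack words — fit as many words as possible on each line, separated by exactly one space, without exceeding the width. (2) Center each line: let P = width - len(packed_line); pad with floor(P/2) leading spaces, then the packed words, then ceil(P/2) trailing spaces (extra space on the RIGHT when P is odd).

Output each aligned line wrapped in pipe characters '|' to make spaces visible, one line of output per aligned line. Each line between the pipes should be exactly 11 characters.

Answer: | robot bus |
|number ant |
|  garden   |
|display bed|
| dinosaur  |
|  and sun  |

Derivation:
Line 1: ['robot', 'bus'] (min_width=9, slack=2)
Line 2: ['number', 'ant'] (min_width=10, slack=1)
Line 3: ['garden'] (min_width=6, slack=5)
Line 4: ['display', 'bed'] (min_width=11, slack=0)
Line 5: ['dinosaur'] (min_width=8, slack=3)
Line 6: ['and', 'sun'] (min_width=7, slack=4)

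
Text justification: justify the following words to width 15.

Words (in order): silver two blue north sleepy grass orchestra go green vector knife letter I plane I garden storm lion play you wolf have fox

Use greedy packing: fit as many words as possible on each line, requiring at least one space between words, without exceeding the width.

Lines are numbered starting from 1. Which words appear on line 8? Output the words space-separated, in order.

Answer: you wolf have

Derivation:
Line 1: ['silver', 'two', 'blue'] (min_width=15, slack=0)
Line 2: ['north', 'sleepy'] (min_width=12, slack=3)
Line 3: ['grass', 'orchestra'] (min_width=15, slack=0)
Line 4: ['go', 'green', 'vector'] (min_width=15, slack=0)
Line 5: ['knife', 'letter', 'I'] (min_width=14, slack=1)
Line 6: ['plane', 'I', 'garden'] (min_width=14, slack=1)
Line 7: ['storm', 'lion', 'play'] (min_width=15, slack=0)
Line 8: ['you', 'wolf', 'have'] (min_width=13, slack=2)
Line 9: ['fox'] (min_width=3, slack=12)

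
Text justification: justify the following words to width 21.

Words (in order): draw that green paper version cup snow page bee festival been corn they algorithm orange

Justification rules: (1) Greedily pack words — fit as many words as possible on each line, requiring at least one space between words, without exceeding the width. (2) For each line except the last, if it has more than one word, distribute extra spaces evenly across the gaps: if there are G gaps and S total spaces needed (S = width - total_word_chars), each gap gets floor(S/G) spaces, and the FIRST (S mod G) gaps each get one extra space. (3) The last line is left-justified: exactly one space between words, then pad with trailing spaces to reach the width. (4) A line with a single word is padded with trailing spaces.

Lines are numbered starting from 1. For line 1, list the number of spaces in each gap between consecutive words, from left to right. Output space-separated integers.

Answer: 1 1 1

Derivation:
Line 1: ['draw', 'that', 'green', 'paper'] (min_width=21, slack=0)
Line 2: ['version', 'cup', 'snow', 'page'] (min_width=21, slack=0)
Line 3: ['bee', 'festival', 'been'] (min_width=17, slack=4)
Line 4: ['corn', 'they', 'algorithm'] (min_width=19, slack=2)
Line 5: ['orange'] (min_width=6, slack=15)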